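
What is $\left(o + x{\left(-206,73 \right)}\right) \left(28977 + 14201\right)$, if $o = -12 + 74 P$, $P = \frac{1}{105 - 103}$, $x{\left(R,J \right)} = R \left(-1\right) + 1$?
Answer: $10017296$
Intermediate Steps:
$x{\left(R,J \right)} = 1 - R$ ($x{\left(R,J \right)} = - R + 1 = 1 - R$)
$P = \frac{1}{2} \approx 0.5$
$o = 25$ ($o = -12 + 74 \cdot \frac{1}{2} = -12 + 37 = 25$)
$\left(o + x{\left(-206,73 \right)}\right) \left(28977 + 14201\right) = \left(25 + \left(1 - -206\right)\right) \left(28977 + 14201\right) = \left(25 + \left(1 + 206\right)\right) 43178 = \left(25 + 207\right) 43178 = 232 \cdot 43178 = 10017296$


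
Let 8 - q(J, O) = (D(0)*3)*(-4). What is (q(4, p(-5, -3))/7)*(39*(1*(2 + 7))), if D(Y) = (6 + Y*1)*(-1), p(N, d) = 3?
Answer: -22464/7 ≈ -3209.1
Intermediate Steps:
D(Y) = -6 - Y (D(Y) = (6 + Y)*(-1) = -6 - Y)
q(J, O) = -64 (q(J, O) = 8 - (-6 - 1*0)*3*(-4) = 8 - (-6 + 0)*3*(-4) = 8 - (-6*3)*(-4) = 8 - (-18)*(-4) = 8 - 1*72 = 8 - 72 = -64)
(q(4, p(-5, -3))/7)*(39*(1*(2 + 7))) = (-64/7)*(39*(1*(2 + 7))) = (-64*⅐)*(39*(1*9)) = -2496*9/7 = -64/7*351 = -22464/7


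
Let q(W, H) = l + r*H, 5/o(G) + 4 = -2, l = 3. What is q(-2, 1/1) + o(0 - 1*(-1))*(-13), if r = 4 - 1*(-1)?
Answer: 113/6 ≈ 18.833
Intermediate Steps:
o(G) = -⅚ (o(G) = 5/(-4 - 2) = 5/(-6) = 5*(-⅙) = -⅚)
r = 5 (r = 4 + 1 = 5)
q(W, H) = 3 + 5*H
q(-2, 1/1) + o(0 - 1*(-1))*(-13) = (3 + 5/1) - ⅚*(-13) = (3 + 5*1) + 65/6 = (3 + 5) + 65/6 = 8 + 65/6 = 113/6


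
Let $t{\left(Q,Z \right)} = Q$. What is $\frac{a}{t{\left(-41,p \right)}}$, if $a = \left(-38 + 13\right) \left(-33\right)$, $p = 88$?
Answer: $- \frac{825}{41} \approx -20.122$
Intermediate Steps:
$a = 825$ ($a = \left(-25\right) \left(-33\right) = 825$)
$\frac{a}{t{\left(-41,p \right)}} = \frac{825}{-41} = 825 \left(- \frac{1}{41}\right) = - \frac{825}{41}$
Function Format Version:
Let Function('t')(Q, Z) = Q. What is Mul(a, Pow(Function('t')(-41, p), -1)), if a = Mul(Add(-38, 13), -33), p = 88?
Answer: Rational(-825, 41) ≈ -20.122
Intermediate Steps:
a = 825 (a = Mul(-25, -33) = 825)
Mul(a, Pow(Function('t')(-41, p), -1)) = Mul(825, Pow(-41, -1)) = Mul(825, Rational(-1, 41)) = Rational(-825, 41)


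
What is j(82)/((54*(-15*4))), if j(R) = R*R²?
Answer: -68921/405 ≈ -170.18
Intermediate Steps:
j(R) = R³
j(82)/((54*(-15*4))) = 82³/((54*(-15*4))) = 551368/((54*(-60))) = 551368/(-3240) = 551368*(-1/3240) = -68921/405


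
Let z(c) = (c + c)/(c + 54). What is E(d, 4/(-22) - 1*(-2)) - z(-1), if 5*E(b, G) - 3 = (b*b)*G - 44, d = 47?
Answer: 2317747/2915 ≈ 795.11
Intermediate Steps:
E(b, G) = -41/5 + G*b²/5 (E(b, G) = ⅗ + ((b*b)*G - 44)/5 = ⅗ + (b²*G - 44)/5 = ⅗ + (G*b² - 44)/5 = ⅗ + (-44 + G*b²)/5 = ⅗ + (-44/5 + G*b²/5) = -41/5 + G*b²/5)
z(c) = 2*c/(54 + c) (z(c) = (2*c)/(54 + c) = 2*c/(54 + c))
E(d, 4/(-22) - 1*(-2)) - z(-1) = (-41/5 + (⅕)*(4/(-22) - 1*(-2))*47²) - 2*(-1)/(54 - 1) = (-41/5 + (⅕)*(4*(-1/22) + 2)*2209) - 2*(-1)/53 = (-41/5 + (⅕)*(-2/11 + 2)*2209) - 2*(-1)/53 = (-41/5 + (⅕)*(20/11)*2209) - 1*(-2/53) = (-41/5 + 8836/11) + 2/53 = 43729/55 + 2/53 = 2317747/2915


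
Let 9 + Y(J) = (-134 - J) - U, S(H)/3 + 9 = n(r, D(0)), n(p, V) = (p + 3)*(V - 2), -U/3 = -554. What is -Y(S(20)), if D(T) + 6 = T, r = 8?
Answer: 1514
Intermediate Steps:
U = 1662 (U = -3*(-554) = 1662)
D(T) = -6 + T
n(p, V) = (-2 + V)*(3 + p) (n(p, V) = (3 + p)*(-2 + V) = (-2 + V)*(3 + p))
S(H) = -291 (S(H) = -27 + 3*(-6 - 2*8 + 3*(-6 + 0) + (-6 + 0)*8) = -27 + 3*(-6 - 16 + 3*(-6) - 6*8) = -27 + 3*(-6 - 16 - 18 - 48) = -27 + 3*(-88) = -27 - 264 = -291)
Y(J) = -1805 - J (Y(J) = -9 + ((-134 - J) - 1*1662) = -9 + ((-134 - J) - 1662) = -9 + (-1796 - J) = -1805 - J)
-Y(S(20)) = -(-1805 - 1*(-291)) = -(-1805 + 291) = -1*(-1514) = 1514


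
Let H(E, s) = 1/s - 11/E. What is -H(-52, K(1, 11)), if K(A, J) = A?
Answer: -63/52 ≈ -1.2115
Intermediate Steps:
H(E, s) = 1/s - 11/E
-H(-52, K(1, 11)) = -(1/1 - 11/(-52)) = -(1 - 11*(-1/52)) = -(1 + 11/52) = -1*63/52 = -63/52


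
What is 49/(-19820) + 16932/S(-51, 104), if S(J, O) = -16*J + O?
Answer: 8388679/455860 ≈ 18.402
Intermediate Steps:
S(J, O) = O - 16*J
49/(-19820) + 16932/S(-51, 104) = 49/(-19820) + 16932/(104 - 16*(-51)) = 49*(-1/19820) + 16932/(104 + 816) = -49/19820 + 16932/920 = -49/19820 + 16932*(1/920) = -49/19820 + 4233/230 = 8388679/455860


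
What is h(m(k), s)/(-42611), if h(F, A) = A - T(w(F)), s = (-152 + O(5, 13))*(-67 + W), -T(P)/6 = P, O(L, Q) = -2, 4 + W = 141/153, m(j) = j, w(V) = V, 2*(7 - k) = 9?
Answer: -551161/2173161 ≈ -0.25362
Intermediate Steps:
k = 5/2 (k = 7 - ½*9 = 7 - 9/2 = 5/2 ≈ 2.5000)
W = -157/51 (W = -4 + 141/153 = -4 + 141*(1/153) = -4 + 47/51 = -157/51 ≈ -3.0784)
T(P) = -6*P
s = 550396/51 (s = (-152 - 2)*(-67 - 157/51) = -154*(-3574/51) = 550396/51 ≈ 10792.)
h(F, A) = A + 6*F (h(F, A) = A - (-6)*F = A + 6*F)
h(m(k), s)/(-42611) = (550396/51 + 6*(5/2))/(-42611) = (550396/51 + 15)*(-1/42611) = (551161/51)*(-1/42611) = -551161/2173161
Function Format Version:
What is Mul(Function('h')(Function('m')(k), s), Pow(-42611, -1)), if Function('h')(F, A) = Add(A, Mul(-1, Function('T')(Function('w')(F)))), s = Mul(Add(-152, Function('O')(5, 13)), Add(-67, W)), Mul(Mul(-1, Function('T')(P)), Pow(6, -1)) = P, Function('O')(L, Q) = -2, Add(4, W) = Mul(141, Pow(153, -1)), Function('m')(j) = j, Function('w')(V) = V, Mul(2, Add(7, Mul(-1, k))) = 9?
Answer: Rational(-551161, 2173161) ≈ -0.25362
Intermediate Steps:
k = Rational(5, 2) (k = Add(7, Mul(Rational(-1, 2), 9)) = Add(7, Rational(-9, 2)) = Rational(5, 2) ≈ 2.5000)
W = Rational(-157, 51) (W = Add(-4, Mul(141, Pow(153, -1))) = Add(-4, Mul(141, Rational(1, 153))) = Add(-4, Rational(47, 51)) = Rational(-157, 51) ≈ -3.0784)
Function('T')(P) = Mul(-6, P)
s = Rational(550396, 51) (s = Mul(Add(-152, -2), Add(-67, Rational(-157, 51))) = Mul(-154, Rational(-3574, 51)) = Rational(550396, 51) ≈ 10792.)
Function('h')(F, A) = Add(A, Mul(6, F)) (Function('h')(F, A) = Add(A, Mul(-1, Mul(-6, F))) = Add(A, Mul(6, F)))
Mul(Function('h')(Function('m')(k), s), Pow(-42611, -1)) = Mul(Add(Rational(550396, 51), Mul(6, Rational(5, 2))), Pow(-42611, -1)) = Mul(Add(Rational(550396, 51), 15), Rational(-1, 42611)) = Mul(Rational(551161, 51), Rational(-1, 42611)) = Rational(-551161, 2173161)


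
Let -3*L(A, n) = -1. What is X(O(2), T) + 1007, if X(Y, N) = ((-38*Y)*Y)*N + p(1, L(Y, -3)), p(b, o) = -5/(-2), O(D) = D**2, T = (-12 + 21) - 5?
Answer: -2845/2 ≈ -1422.5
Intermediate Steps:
L(A, n) = 1/3 (L(A, n) = -1/3*(-1) = 1/3)
T = 4 (T = 9 - 5 = 4)
p(b, o) = 5/2 (p(b, o) = -5*(-1/2) = 5/2)
X(Y, N) = 5/2 - 38*N*Y**2 (X(Y, N) = ((-38*Y)*Y)*N + 5/2 = (-38*Y**2)*N + 5/2 = -38*N*Y**2 + 5/2 = 5/2 - 38*N*Y**2)
X(O(2), T) + 1007 = (5/2 - 38*4*(2**2)**2) + 1007 = (5/2 - 38*4*4**2) + 1007 = (5/2 - 38*4*16) + 1007 = (5/2 - 2432) + 1007 = -4859/2 + 1007 = -2845/2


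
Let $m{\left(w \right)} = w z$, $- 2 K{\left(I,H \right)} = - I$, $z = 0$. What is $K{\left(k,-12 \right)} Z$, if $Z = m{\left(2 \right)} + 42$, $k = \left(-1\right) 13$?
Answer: $-273$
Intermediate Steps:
$k = -13$
$K{\left(I,H \right)} = \frac{I}{2}$ ($K{\left(I,H \right)} = - \frac{\left(-1\right) I}{2} = \frac{I}{2}$)
$m{\left(w \right)} = 0$ ($m{\left(w \right)} = w 0 = 0$)
$Z = 42$ ($Z = 0 + 42 = 42$)
$K{\left(k,-12 \right)} Z = \frac{1}{2} \left(-13\right) 42 = \left(- \frac{13}{2}\right) 42 = -273$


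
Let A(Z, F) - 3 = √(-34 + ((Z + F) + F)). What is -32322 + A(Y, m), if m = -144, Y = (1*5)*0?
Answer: -32319 + I*√322 ≈ -32319.0 + 17.944*I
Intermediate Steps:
Y = 0 (Y = 5*0 = 0)
A(Z, F) = 3 + √(-34 + Z + 2*F) (A(Z, F) = 3 + √(-34 + ((Z + F) + F)) = 3 + √(-34 + ((F + Z) + F)) = 3 + √(-34 + (Z + 2*F)) = 3 + √(-34 + Z + 2*F))
-32322 + A(Y, m) = -32322 + (3 + √(-34 + 0 + 2*(-144))) = -32322 + (3 + √(-34 + 0 - 288)) = -32322 + (3 + √(-322)) = -32322 + (3 + I*√322) = -32319 + I*√322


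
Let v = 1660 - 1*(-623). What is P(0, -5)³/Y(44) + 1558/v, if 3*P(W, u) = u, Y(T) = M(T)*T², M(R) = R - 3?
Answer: 1112915147/1630938672 ≈ 0.68238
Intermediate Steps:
M(R) = -3 + R
Y(T) = T²*(-3 + T) (Y(T) = (-3 + T)*T² = T²*(-3 + T))
P(W, u) = u/3
v = 2283 (v = 1660 + 623 = 2283)
P(0, -5)³/Y(44) + 1558/v = ((⅓)*(-5))³/((44²*(-3 + 44))) + 1558/2283 = (-5/3)³/((1936*41)) + 1558*(1/2283) = -125/27/79376 + 1558/2283 = -125/27*1/79376 + 1558/2283 = -125/2143152 + 1558/2283 = 1112915147/1630938672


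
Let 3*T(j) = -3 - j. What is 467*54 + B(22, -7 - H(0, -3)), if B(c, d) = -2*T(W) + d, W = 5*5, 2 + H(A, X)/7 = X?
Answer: 75794/3 ≈ 25265.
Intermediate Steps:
H(A, X) = -14 + 7*X
W = 25
T(j) = -1 - j/3 (T(j) = (-3 - j)/3 = -1 - j/3)
B(c, d) = 56/3 + d (B(c, d) = -2*(-1 - 1/3*25) + d = -2*(-1 - 25/3) + d = -2*(-28/3) + d = 56/3 + d)
467*54 + B(22, -7 - H(0, -3)) = 467*54 + (56/3 + (-7 - (-14 + 7*(-3)))) = 25218 + (56/3 + (-7 - (-14 - 21))) = 25218 + (56/3 + (-7 - 1*(-35))) = 25218 + (56/3 + (-7 + 35)) = 25218 + (56/3 + 28) = 25218 + 140/3 = 75794/3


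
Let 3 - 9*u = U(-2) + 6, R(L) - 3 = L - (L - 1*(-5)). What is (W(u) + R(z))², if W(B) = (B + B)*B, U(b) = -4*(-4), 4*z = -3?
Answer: 313600/6561 ≈ 47.798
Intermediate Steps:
z = -¾ (z = (¼)*(-3) = -¾ ≈ -0.75000)
R(L) = -2 (R(L) = 3 + (L - (L - 1*(-5))) = 3 + (L - (L + 5)) = 3 + (L - (5 + L)) = 3 + (L + (-5 - L)) = 3 - 5 = -2)
U(b) = 16
u = -19/9 (u = ⅓ - (16 + 6)/9 = ⅓ - ⅑*22 = ⅓ - 22/9 = -19/9 ≈ -2.1111)
W(B) = 2*B² (W(B) = (2*B)*B = 2*B²)
(W(u) + R(z))² = (2*(-19/9)² - 2)² = (2*(361/81) - 2)² = (722/81 - 2)² = (560/81)² = 313600/6561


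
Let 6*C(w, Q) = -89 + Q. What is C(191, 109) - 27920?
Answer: -83750/3 ≈ -27917.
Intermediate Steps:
C(w, Q) = -89/6 + Q/6 (C(w, Q) = (-89 + Q)/6 = -89/6 + Q/6)
C(191, 109) - 27920 = (-89/6 + (⅙)*109) - 27920 = (-89/6 + 109/6) - 27920 = 10/3 - 27920 = -83750/3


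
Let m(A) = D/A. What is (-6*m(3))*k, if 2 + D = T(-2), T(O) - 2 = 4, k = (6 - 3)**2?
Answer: -72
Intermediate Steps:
k = 9 (k = 3**2 = 9)
T(O) = 6 (T(O) = 2 + 4 = 6)
D = 4 (D = -2 + 6 = 4)
m(A) = 4/A
(-6*m(3))*k = -24/3*9 = -6*4/3*9 = -8*9 = -72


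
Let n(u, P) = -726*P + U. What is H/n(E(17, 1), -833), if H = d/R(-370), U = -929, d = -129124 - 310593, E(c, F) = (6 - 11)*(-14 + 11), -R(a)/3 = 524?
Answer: 439717/949219188 ≈ 0.00046324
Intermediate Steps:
R(a) = -1572 (R(a) = -3*524 = -1572)
E(c, F) = 15 (E(c, F) = -5*(-3) = 15)
d = -439717
n(u, P) = -929 - 726*P (n(u, P) = -726*P - 929 = -929 - 726*P)
H = 439717/1572 (H = -439717/(-1572) = -439717*(-1/1572) = 439717/1572 ≈ 279.72)
H/n(E(17, 1), -833) = 439717/(1572*(-929 - 726*(-833))) = 439717/(1572*(-929 + 604758)) = (439717/1572)/603829 = (439717/1572)*(1/603829) = 439717/949219188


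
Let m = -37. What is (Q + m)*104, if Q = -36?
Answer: -7592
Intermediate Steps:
(Q + m)*104 = (-36 - 37)*104 = -73*104 = -7592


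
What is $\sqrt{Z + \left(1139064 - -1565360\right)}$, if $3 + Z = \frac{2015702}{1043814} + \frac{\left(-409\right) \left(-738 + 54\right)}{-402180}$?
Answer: $\frac{\sqrt{827445101131310683881612795}}{17491713105} \approx 1644.5$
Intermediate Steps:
$Z = - \frac{30864230941}{17491713105}$ ($Z = -3 + \left(\frac{2015702}{1043814} + \frac{\left(-409\right) \left(-738 + 54\right)}{-402180}\right) = -3 + \left(2015702 \cdot \frac{1}{1043814} + \left(-409\right) \left(-684\right) \left(- \frac{1}{402180}\right)\right) = -3 + \left(\frac{1007851}{521907} + 279756 \left(- \frac{1}{402180}\right)\right) = -3 + \left(\frac{1007851}{521907} - \frac{23313}{33515}\right) = -3 + \frac{21610908374}{17491713105} = - \frac{30864230941}{17491713105} \approx -1.7645$)
$\sqrt{Z + \left(1139064 - -1565360\right)} = \sqrt{- \frac{30864230941}{17491713105} + \left(1139064 - -1565360\right)} = \sqrt{- \frac{30864230941}{17491713105} + \left(1139064 + 1565360\right)} = \sqrt{- \frac{30864230941}{17491713105} + 2704424} = \sqrt{\frac{47304977858045579}{17491713105}} = \frac{\sqrt{827445101131310683881612795}}{17491713105}$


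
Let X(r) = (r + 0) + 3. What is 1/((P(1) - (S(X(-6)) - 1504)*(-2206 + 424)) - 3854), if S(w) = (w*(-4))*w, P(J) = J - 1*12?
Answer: -1/2748145 ≈ -3.6388e-7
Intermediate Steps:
P(J) = -12 + J (P(J) = J - 12 = -12 + J)
X(r) = 3 + r (X(r) = r + 3 = 3 + r)
S(w) = -4*w² (S(w) = (-4*w)*w = -4*w²)
1/((P(1) - (S(X(-6)) - 1504)*(-2206 + 424)) - 3854) = 1/(((-12 + 1) - (-4*(3 - 6)² - 1504)*(-2206 + 424)) - 3854) = 1/((-11 - (-4*(-3)² - 1504)*(-1782)) - 3854) = 1/((-11 - (-4*9 - 1504)*(-1782)) - 3854) = 1/((-11 - (-36 - 1504)*(-1782)) - 3854) = 1/((-11 - (-1540)*(-1782)) - 3854) = 1/((-11 - 1*2744280) - 3854) = 1/((-11 - 2744280) - 3854) = 1/(-2744291 - 3854) = 1/(-2748145) = -1/2748145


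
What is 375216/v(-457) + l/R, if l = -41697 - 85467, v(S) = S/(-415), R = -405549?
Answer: 21049991550436/61778631 ≈ 3.4073e+5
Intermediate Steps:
v(S) = -S/415 (v(S) = S*(-1/415) = -S/415)
l = -127164
375216/v(-457) + l/R = 375216/((-1/415*(-457))) - 127164/(-405549) = 375216/(457/415) - 127164*(-1/405549) = 375216*(415/457) + 42388/135183 = 155714640/457 + 42388/135183 = 21049991550436/61778631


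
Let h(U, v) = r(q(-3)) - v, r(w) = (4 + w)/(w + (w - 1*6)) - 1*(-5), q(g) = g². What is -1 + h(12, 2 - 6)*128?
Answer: 3869/3 ≈ 1289.7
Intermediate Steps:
r(w) = 5 + (4 + w)/(-6 + 2*w) (r(w) = (4 + w)/(w + (w - 6)) + 5 = (4 + w)/(w + (-6 + w)) + 5 = (4 + w)/(-6 + 2*w) + 5 = 5 + (4 + w)/(-6 + 2*w))
h(U, v) = 73/12 - v (h(U, v) = (-26 + 11*(-3)²)/(2*(-3 + (-3)²)) - v = (-26 + 11*9)/(2*(-3 + 9)) - v = (½)*(-26 + 99)/6 - v = (½)*(⅙)*73 - v = 73/12 - v)
-1 + h(12, 2 - 6)*128 = -1 + (73/12 - (2 - 6))*128 = -1 + (73/12 - 1*(-4))*128 = -1 + (73/12 + 4)*128 = -1 + (121/12)*128 = -1 + 3872/3 = 3869/3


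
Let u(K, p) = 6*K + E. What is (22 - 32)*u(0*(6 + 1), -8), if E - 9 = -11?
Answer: 20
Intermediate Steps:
E = -2 (E = 9 - 11 = -2)
u(K, p) = -2 + 6*K (u(K, p) = 6*K - 2 = -2 + 6*K)
(22 - 32)*u(0*(6 + 1), -8) = (22 - 32)*(-2 + 6*(0*(6 + 1))) = -10*(-2 + 6*(0*7)) = -10*(-2 + 6*0) = -10*(-2 + 0) = -10*(-2) = 20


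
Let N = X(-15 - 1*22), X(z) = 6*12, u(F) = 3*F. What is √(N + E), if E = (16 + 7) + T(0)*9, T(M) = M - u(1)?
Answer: 2*√17 ≈ 8.2462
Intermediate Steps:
X(z) = 72
T(M) = -3 + M (T(M) = M - 3 = -3 + M)
N = 72
E = -4 (E = (16 + 7) + (-3 + 0)*9 = 23 - 3*9 = 23 - 27 = -4)
√(N + E) = √(72 - 4) = √68 = 2*√17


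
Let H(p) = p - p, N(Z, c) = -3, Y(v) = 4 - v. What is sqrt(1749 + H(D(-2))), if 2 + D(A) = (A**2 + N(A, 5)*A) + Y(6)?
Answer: sqrt(1749) ≈ 41.821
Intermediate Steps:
D(A) = -4 + A**2 - 3*A (D(A) = -2 + ((A**2 - 3*A) + (4 - 1*6)) = -2 + ((A**2 - 3*A) + (4 - 6)) = -2 + ((A**2 - 3*A) - 2) = -2 + (-2 + A**2 - 3*A) = -4 + A**2 - 3*A)
H(p) = 0
sqrt(1749 + H(D(-2))) = sqrt(1749 + 0) = sqrt(1749)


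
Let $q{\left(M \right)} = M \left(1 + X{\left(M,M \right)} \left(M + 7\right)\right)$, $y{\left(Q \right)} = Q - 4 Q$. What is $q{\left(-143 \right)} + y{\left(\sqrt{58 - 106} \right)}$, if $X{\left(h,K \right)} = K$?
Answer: $-2781207 - 12 i \sqrt{3} \approx -2.7812 \cdot 10^{6} - 20.785 i$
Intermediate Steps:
$y{\left(Q \right)} = - 3 Q$
$q{\left(M \right)} = M \left(1 + M \left(7 + M\right)\right)$ ($q{\left(M \right)} = M \left(1 + M \left(M + 7\right)\right) = M \left(1 + M \left(7 + M\right)\right)$)
$q{\left(-143 \right)} + y{\left(\sqrt{58 - 106} \right)} = - 143 \left(1 + \left(-143\right)^{2} + 7 \left(-143\right)\right) - 3 \sqrt{58 - 106} = - 143 \left(1 + 20449 - 1001\right) - 3 \sqrt{-48} = \left(-143\right) 19449 - 3 \cdot 4 i \sqrt{3} = -2781207 - 12 i \sqrt{3}$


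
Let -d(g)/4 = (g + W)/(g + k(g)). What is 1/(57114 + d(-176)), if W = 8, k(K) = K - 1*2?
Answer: 59/3369614 ≈ 1.7509e-5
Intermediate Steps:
k(K) = -2 + K (k(K) = K - 2 = -2 + K)
d(g) = -4*(8 + g)/(-2 + 2*g) (d(g) = -4*(g + 8)/(g + (-2 + g)) = -4*(8 + g)/(-2 + 2*g))
1/(57114 + d(-176)) = 1/(57114 + 2*(-8 - 1*(-176))/(-1 - 176)) = 1/(57114 + 2*(-8 + 176)/(-177)) = 1/(57114 + 2*(-1/177)*168) = 1/(57114 - 112/59) = 1/(3369614/59) = 59/3369614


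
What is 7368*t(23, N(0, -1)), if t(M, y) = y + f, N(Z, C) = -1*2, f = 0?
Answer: -14736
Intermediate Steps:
N(Z, C) = -2
t(M, y) = y (t(M, y) = y + 0 = y)
7368*t(23, N(0, -1)) = 7368*(-2) = -14736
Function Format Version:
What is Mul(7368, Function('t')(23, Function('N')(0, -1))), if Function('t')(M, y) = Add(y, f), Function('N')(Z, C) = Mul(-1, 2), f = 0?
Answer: -14736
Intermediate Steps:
Function('N')(Z, C) = -2
Function('t')(M, y) = y (Function('t')(M, y) = Add(y, 0) = y)
Mul(7368, Function('t')(23, Function('N')(0, -1))) = Mul(7368, -2) = -14736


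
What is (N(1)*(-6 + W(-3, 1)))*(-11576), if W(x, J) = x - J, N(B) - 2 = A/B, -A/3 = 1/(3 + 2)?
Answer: 162064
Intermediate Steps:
A = -3/5 (A = -3/(3 + 2) = -3/5 ≈ -0.60000)
N(B) = 2 - 3/(5*B)
(N(1)*(-6 + W(-3, 1)))*(-11576) = ((2 - 3/5/1)*(-6 + (-3 - 1*1)))*(-11576) = ((2 - 3/5*1)*(-6 + (-3 - 1)))*(-11576) = ((2 - 3/5)*(-6 - 4))*(-11576) = ((7/5)*(-10))*(-11576) = -14*(-11576) = 162064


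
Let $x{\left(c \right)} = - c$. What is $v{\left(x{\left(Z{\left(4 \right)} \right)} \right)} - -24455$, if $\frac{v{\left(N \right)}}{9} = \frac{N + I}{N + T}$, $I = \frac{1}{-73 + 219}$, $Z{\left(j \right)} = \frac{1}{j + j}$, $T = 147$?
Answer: $\frac{2097627004}{85775} \approx 24455.0$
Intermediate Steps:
$Z{\left(j \right)} = \frac{1}{2 j}$
$I = \frac{1}{146} \approx 0.0068493$
$v{\left(N \right)} = \frac{9 \left(\frac{1}{146} + N\right)}{147 + N}$ ($v{\left(N \right)} = 9 \frac{N + \frac{1}{146}}{N + 147} = 9 \frac{\frac{1}{146} + N}{147 + N} = \frac{9 \left(\frac{1}{146} + N\right)}{147 + N}$)
$v{\left(x{\left(Z{\left(4 \right)} \right)} \right)} - -24455 = \frac{9 \left(1 + 146 \left(- \frac{1}{2 \cdot 4}\right)\right)}{146 \left(147 - \frac{1}{2 \cdot 4}\right)} - -24455 = \frac{9 \left(1 + 146 \left(- \frac{1}{2 \cdot 4}\right)\right)}{146 \left(147 - \frac{1}{2} \cdot \frac{1}{4}\right)} + 24455 = \frac{9 \left(1 + 146 \left(\left(-1\right) \frac{1}{8}\right)\right)}{146 \left(147 - \frac{1}{8}\right)} + 24455 = \frac{9 \left(1 + 146 \left(- \frac{1}{8}\right)\right)}{146 \left(147 - \frac{1}{8}\right)} + 24455 = \frac{9 \left(1 - \frac{73}{4}\right)}{146 \cdot \frac{1175}{8}} + 24455 = \frac{9}{146} \cdot \frac{8}{1175} \left(- \frac{69}{4}\right) + 24455 = - \frac{621}{85775} + 24455 = \frac{2097627004}{85775}$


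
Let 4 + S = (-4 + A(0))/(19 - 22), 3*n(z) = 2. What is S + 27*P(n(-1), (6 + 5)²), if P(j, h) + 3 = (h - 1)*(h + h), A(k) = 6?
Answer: 2351983/3 ≈ 7.8399e+5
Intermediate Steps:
n(z) = ⅔ (n(z) = (⅓)*2 = ⅔)
P(j, h) = -3 + 2*h*(-1 + h) (P(j, h) = -3 + (h - 1)*(h + h) = -3 + (-1 + h)*(2*h) = -3 + 2*h*(-1 + h))
S = -14/3 (S = -4 + (-4 + 6)/(19 - 22) = -4 + 2/(-3) = -4 + 2*(-⅓) = -4 - ⅔ = -14/3 ≈ -4.6667)
S + 27*P(n(-1), (6 + 5)²) = -14/3 + 27*(-3 - 2*(6 + 5)² + 2*((6 + 5)²)²) = -14/3 + 27*(-3 - 2*11² + 2*(11²)²) = -14/3 + 27*(-3 - 2*121 + 2*121²) = -14/3 + 27*(-3 - 242 + 2*14641) = -14/3 + 27*(-3 - 242 + 29282) = -14/3 + 27*29037 = -14/3 + 783999 = 2351983/3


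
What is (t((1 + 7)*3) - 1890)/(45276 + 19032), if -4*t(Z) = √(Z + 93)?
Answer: -315/10718 - √13/85744 ≈ -0.029432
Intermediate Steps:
t(Z) = -√(93 + Z)/4 (t(Z) = -√(Z + 93)/4 = -√(93 + Z)/4)
(t((1 + 7)*3) - 1890)/(45276 + 19032) = (-√(93 + (1 + 7)*3)/4 - 1890)/(45276 + 19032) = (-√(93 + 8*3)/4 - 1890)/64308 = (-√(93 + 24)/4 - 1890)*(1/64308) = (-3*√13/4 - 1890)*(1/64308) = (-1890 - 3*√13/4)*(1/64308) = -315/10718 - √13/85744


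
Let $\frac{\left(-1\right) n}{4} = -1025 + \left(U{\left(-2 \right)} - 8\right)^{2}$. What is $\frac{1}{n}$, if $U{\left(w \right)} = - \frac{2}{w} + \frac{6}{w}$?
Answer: $\frac{1}{3700} \approx 0.00027027$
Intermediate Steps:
$U{\left(w \right)} = \frac{4}{w}$
$n = 3700$ ($n = - 4 \left(-1025 + \left(\frac{4}{-2} - 8\right)^{2}\right) = - 4 \left(-1025 + \left(4 \left(- \frac{1}{2}\right) - 8\right)^{2}\right) = - 4 \left(-1025 + \left(-2 - 8\right)^{2}\right) = - 4 \left(-1025 + \left(-10\right)^{2}\right) = - 4 \left(-1025 + 100\right) = \left(-4\right) \left(-925\right) = 3700$)
$\frac{1}{n} = \frac{1}{3700}$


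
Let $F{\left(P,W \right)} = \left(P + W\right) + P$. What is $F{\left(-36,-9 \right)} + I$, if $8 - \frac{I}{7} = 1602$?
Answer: $-11239$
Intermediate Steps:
$I = -11158$ ($I = 56 - 11214 = -11158$)
$F{\left(P,W \right)} = W + 2 P$
$F{\left(-36,-9 \right)} + I = \left(-9 + 2 \left(-36\right)\right) - 11158 = \left(-9 - 72\right) - 11158 = -81 - 11158 = -11239$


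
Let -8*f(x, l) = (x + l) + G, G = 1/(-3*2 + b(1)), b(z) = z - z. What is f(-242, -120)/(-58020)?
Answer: -2173/2784960 ≈ -0.00078026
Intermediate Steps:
b(z) = 0
G = -1/6 (G = 1/(-3*2 + 0) = 1/(-6 + 0) = 1/(-6) = -1/6 ≈ -0.16667)
f(x, l) = 1/48 - l/8 - x/8 (f(x, l) = -((x + l) - 1/6)/8 = -((l + x) - 1/6)/8 = -(-1/6 + l + x)/8 = 1/48 - l/8 - x/8)
f(-242, -120)/(-58020) = (1/48 - 1/8*(-120) - 1/8*(-242))/(-58020) = (1/48 + 15 + 121/4)*(-1/58020) = (2173/48)*(-1/58020) = -2173/2784960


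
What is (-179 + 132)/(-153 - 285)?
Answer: 47/438 ≈ 0.10731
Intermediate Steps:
(-179 + 132)/(-153 - 285) = -47/(-438) = -47*(-1/438) = 47/438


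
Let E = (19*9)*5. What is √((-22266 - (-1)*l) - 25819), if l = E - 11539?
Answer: I*√58769 ≈ 242.42*I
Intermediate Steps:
E = 855 (E = 171*5 = 855)
l = -10684 (l = 855 - 11539 = -10684)
√((-22266 - (-1)*l) - 25819) = √((-22266 - (-1)*(-10684)) - 25819) = √((-22266 - 1*10684) - 25819) = √((-22266 - 10684) - 25819) = √(-32950 - 25819) = √(-58769) = I*√58769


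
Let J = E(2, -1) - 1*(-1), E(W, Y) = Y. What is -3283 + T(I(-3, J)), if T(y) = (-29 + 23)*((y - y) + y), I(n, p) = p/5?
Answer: -3283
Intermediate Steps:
J = 0 (J = -1 - 1*(-1) = -1 + 1 = 0)
I(n, p) = p/5 (I(n, p) = p*(⅕) = p/5)
T(y) = -6*y (T(y) = -6*(0 + y) = -6*y)
-3283 + T(I(-3, J)) = -3283 - 6*0/5 = -3283 - 6*0 = -3283 + 0 = -3283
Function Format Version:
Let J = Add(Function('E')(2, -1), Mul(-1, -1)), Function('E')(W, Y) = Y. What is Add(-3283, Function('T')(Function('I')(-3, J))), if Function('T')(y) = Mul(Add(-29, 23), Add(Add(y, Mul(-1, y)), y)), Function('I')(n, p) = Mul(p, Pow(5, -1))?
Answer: -3283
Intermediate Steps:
J = 0 (J = Add(-1, Mul(-1, -1)) = Add(-1, 1) = 0)
Function('I')(n, p) = Mul(Rational(1, 5), p) (Function('I')(n, p) = Mul(p, Rational(1, 5)) = Mul(Rational(1, 5), p))
Function('T')(y) = Mul(-6, y) (Function('T')(y) = Mul(-6, Add(0, y)) = Mul(-6, y))
Add(-3283, Function('T')(Function('I')(-3, J))) = Add(-3283, Mul(-6, Mul(Rational(1, 5), 0))) = Add(-3283, Mul(-6, 0)) = Add(-3283, 0) = -3283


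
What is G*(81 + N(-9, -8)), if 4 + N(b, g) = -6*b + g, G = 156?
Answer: 19188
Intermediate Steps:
N(b, g) = -4 + g - 6*b (N(b, g) = -4 + (-6*b + g) = -4 + (g - 6*b) = -4 + g - 6*b)
G*(81 + N(-9, -8)) = 156*(81 + (-4 - 8 - 6*(-9))) = 156*(81 + (-4 - 8 + 54)) = 156*(81 + 42) = 156*123 = 19188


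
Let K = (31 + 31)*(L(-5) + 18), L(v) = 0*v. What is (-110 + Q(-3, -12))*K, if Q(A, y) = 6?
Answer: -116064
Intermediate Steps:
L(v) = 0
K = 1116 (K = (31 + 31)*(0 + 18) = 62*18 = 1116)
(-110 + Q(-3, -12))*K = (-110 + 6)*1116 = -104*1116 = -116064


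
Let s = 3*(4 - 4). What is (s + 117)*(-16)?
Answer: -1872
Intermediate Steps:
s = 0 (s = 3*0 = 0)
(s + 117)*(-16) = (0 + 117)*(-16) = 117*(-16) = -1872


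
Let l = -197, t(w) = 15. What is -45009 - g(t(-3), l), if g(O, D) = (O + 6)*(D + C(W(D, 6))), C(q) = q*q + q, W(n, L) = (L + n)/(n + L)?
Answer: -40914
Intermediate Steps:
W(n, L) = 1 (W(n, L) = (L + n)/(L + n) = 1)
C(q) = q + q**2 (C(q) = q**2 + q = q + q**2)
g(O, D) = (2 + D)*(6 + O) (g(O, D) = (O + 6)*(D + 1*(1 + 1)) = (6 + O)*(D + 1*2) = (6 + O)*(D + 2) = (6 + O)*(2 + D) = (2 + D)*(6 + O))
-45009 - g(t(-3), l) = -45009 - (12 + 2*15 + 6*(-197) - 197*15) = -45009 - (12 + 30 - 1182 - 2955) = -45009 - 1*(-4095) = -45009 + 4095 = -40914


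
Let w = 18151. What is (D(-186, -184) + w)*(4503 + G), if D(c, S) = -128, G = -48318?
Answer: -789677745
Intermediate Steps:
(D(-186, -184) + w)*(4503 + G) = (-128 + 18151)*(4503 - 48318) = 18023*(-43815) = -789677745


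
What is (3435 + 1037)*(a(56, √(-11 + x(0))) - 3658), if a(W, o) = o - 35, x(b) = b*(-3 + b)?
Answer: -16515096 + 4472*I*√11 ≈ -1.6515e+7 + 14832.0*I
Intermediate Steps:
a(W, o) = -35 + o
(3435 + 1037)*(a(56, √(-11 + x(0))) - 3658) = (3435 + 1037)*((-35 + √(-11 + 0*(-3 + 0))) - 3658) = 4472*((-35 + √(-11 + 0*(-3))) - 3658) = 4472*((-35 + √(-11 + 0)) - 3658) = 4472*((-35 + √(-11)) - 3658) = 4472*((-35 + I*√11) - 3658) = 4472*(-3693 + I*√11) = -16515096 + 4472*I*√11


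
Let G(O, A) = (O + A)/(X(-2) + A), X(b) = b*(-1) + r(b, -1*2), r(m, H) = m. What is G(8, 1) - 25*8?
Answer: -191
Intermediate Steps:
X(b) = 0 (X(b) = b*(-1) + b = -b + b = 0)
G(O, A) = (A + O)/A (G(O, A) = (O + A)/(0 + A) = (A + O)/A)
G(8, 1) - 25*8 = (1 + 8)/1 - 25*8 = 1*9 - 200 = 9 - 200 = -191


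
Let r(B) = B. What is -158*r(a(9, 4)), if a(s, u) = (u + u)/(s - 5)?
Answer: -316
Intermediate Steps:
a(s, u) = 2*u/(-5 + s) (a(s, u) = (2*u)/(-5 + s) = 2*u/(-5 + s))
-158*r(a(9, 4)) = -316*4/(-5 + 9) = -316*4/4 = -158*2 = -316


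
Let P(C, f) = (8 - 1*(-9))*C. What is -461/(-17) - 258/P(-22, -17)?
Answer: 5200/187 ≈ 27.807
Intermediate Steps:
P(C, f) = 17*C (P(C, f) = (8 + 9)*C = 17*C)
-461/(-17) - 258/P(-22, -17) = -461/(-17) - 258/(17*(-22)) = -461*(-1/17) - 258/(-374) = 461/17 - 258*(-1/374) = 461/17 + 129/187 = 5200/187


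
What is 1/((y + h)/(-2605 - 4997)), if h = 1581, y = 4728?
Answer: -2534/2103 ≈ -1.2049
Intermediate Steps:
1/((y + h)/(-2605 - 4997)) = 1/((4728 + 1581)/(-2605 - 4997)) = 1/(6309/(-7602)) = 1/(6309*(-1/7602)) = 1/(-2103/2534) = -2534/2103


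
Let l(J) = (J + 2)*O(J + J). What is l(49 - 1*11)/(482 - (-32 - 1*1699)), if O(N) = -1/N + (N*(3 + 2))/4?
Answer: 72190/42047 ≈ 1.7169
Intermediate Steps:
O(N) = -1/N + 5*N/4 (O(N) = -1/N + (N*5)*(¼) = -1/N + (5*N)*(¼) = -1/N + 5*N/4)
l(J) = (2 + J)*(-1/(2*J) + 5*J/2) (l(J) = (J + 2)*(-1/(J + J) + 5*(J + J)/4) = (2 + J)*(-1/(2*J) + 5*(2*J)/4) = (2 + J)*(-1/(2*J) + 5*J/2))
l(49 - 1*11)/(482 - (-32 - 1*1699)) = ((-1 + 5*(49 - 1*11)²)*(2 + (49 - 1*11))/(2*(49 - 1*11)))/(482 - (-32 - 1*1699)) = ((-1 + 5*(49 - 11)²)*(2 + (49 - 11))/(2*(49 - 11)))/(482 - (-32 - 1699)) = ((½)*(-1 + 5*38²)*(2 + 38)/38)/(482 - 1*(-1731)) = ((½)*(1/38)*(-1 + 5*1444)*40)/(482 + 1731) = ((½)*(1/38)*(-1 + 7220)*40)/2213 = ((½)*(1/38)*7219*40)*(1/2213) = (72190/19)*(1/2213) = 72190/42047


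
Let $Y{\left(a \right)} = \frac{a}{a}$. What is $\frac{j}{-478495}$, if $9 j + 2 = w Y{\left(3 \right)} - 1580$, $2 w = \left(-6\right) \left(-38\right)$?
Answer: $\frac{1468}{4306455} \approx 0.00034088$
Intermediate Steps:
$w = 114$ ($w = \frac{\left(-6\right) \left(-38\right)}{2} = \frac{1}{2} \cdot 228 = 114$)
$Y{\left(a \right)} = 1$
$j = - \frac{1468}{9}$ ($j = - \frac{2}{9} + \frac{114 \cdot 1 - 1580}{9} = - \frac{2}{9} + \frac{114 - 1580}{9} = - \frac{2}{9} + \frac{1}{9} \left(-1466\right) = - \frac{2}{9} - \frac{1466}{9} = - \frac{1468}{9} \approx -163.11$)
$\frac{j}{-478495} = - \frac{1468}{9 \left(-478495\right)} = \left(- \frac{1468}{9}\right) \left(- \frac{1}{478495}\right) = \frac{1468}{4306455}$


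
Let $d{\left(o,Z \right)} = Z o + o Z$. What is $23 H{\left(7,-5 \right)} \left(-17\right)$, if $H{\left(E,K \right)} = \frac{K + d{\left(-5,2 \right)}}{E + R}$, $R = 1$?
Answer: $\frac{9775}{8} \approx 1221.9$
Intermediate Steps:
$d{\left(o,Z \right)} = 2 Z o$ ($d{\left(o,Z \right)} = Z o + Z o = 2 Z o$)
$H{\left(E,K \right)} = \frac{-20 + K}{1 + E}$ ($H{\left(E,K \right)} = \frac{K + 2 \cdot 2 \left(-5\right)}{E + 1} = \frac{K - 20}{1 + E} = \frac{-20 + K}{1 + E}$)
$23 H{\left(7,-5 \right)} \left(-17\right) = 23 \frac{-20 - 5}{1 + 7} \left(-17\right) = 23 \cdot \frac{1}{8} \left(-25\right) \left(-17\right) = 23 \left(- \frac{25}{8}\right) \left(-17\right) = \left(- \frac{575}{8}\right) \left(-17\right) = \frac{9775}{8}$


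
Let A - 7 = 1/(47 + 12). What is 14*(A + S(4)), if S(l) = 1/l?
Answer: 12005/118 ≈ 101.74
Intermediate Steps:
A = 414/59 (A = 7 + 1/(47 + 12) = 7 + 1/59 = 414/59 ≈ 7.0170)
14*(A + S(4)) = 14*(414/59 + 1/4) = 14*(414/59 + ¼) = 14*(1715/236) = 12005/118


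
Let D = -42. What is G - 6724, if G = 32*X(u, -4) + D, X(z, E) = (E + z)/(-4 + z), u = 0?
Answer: -6734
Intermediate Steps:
X(z, E) = (E + z)/(-4 + z)
G = -10 (G = 32*((-4 + 0)/(-4 + 0)) - 42 = 32*(-4/(-4)) - 42 = 32*(-1/4*(-4)) - 42 = 32*1 - 42 = 32 - 42 = -10)
G - 6724 = -10 - 6724 = -6734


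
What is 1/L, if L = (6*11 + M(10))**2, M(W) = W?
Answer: 1/5776 ≈ 0.00017313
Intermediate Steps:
L = 5776 (L = (6*11 + 10)**2 = (66 + 10)**2 = 76**2 = 5776)
1/L = 1/5776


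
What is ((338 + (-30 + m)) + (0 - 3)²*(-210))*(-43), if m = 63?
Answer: 65317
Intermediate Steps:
((338 + (-30 + m)) + (0 - 3)²*(-210))*(-43) = ((338 + (-30 + 63)) + (0 - 3)²*(-210))*(-43) = ((338 + 33) + (-3)²*(-210))*(-43) = (371 + 9*(-210))*(-43) = (371 - 1890)*(-43) = -1519*(-43) = 65317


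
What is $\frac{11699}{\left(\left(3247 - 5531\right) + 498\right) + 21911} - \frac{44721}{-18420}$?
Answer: $\frac{74367047}{24713500} \approx 3.0092$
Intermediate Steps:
$\frac{11699}{\left(\left(3247 - 5531\right) + 498\right) + 21911} - \frac{44721}{-18420} = \frac{11699}{\left(-2284 + 498\right) + 21911} - - \frac{14907}{6140} = \frac{11699}{-1786 + 21911} + \frac{14907}{6140} = \frac{11699}{20125} + \frac{14907}{6140} = \frac{74367047}{24713500}$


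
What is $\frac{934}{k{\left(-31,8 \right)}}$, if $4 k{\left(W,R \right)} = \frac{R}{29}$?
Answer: $13543$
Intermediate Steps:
$k{\left(W,R \right)} = \frac{R}{116}$ ($k{\left(W,R \right)} = \frac{R \frac{1}{29}}{4} = \frac{\frac{1}{29} R}{4} = \frac{R}{116}$)
$\frac{934}{k{\left(-31,8 \right)}} = \frac{934}{\frac{1}{116} \cdot 8} = \frac{934}{\frac{2}{29}} = 934 \cdot \frac{29}{2} = 13543$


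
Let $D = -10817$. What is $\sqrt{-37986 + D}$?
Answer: $i \sqrt{48803} \approx 220.91 i$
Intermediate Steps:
$\sqrt{-37986 + D} = \sqrt{-37986 - 10817} = \sqrt{-48803} = i \sqrt{48803}$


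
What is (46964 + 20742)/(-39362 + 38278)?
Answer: -33853/542 ≈ -62.459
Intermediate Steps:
(46964 + 20742)/(-39362 + 38278) = 67706/(-1084) = 67706*(-1/1084) = -33853/542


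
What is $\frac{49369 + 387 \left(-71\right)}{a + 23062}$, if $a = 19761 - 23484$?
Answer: $\frac{21892}{19339} \approx 1.132$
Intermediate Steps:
$a = -3723$ ($a = 19761 - 23484 = -3723$)
$\frac{49369 + 387 \left(-71\right)}{a + 23062} = \frac{49369 + 387 \left(-71\right)}{-3723 + 23062} = \frac{49369 - 27477}{19339} = 21892 \cdot \frac{1}{19339} = \frac{21892}{19339}$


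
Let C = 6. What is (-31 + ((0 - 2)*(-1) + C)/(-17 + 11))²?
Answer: 9409/9 ≈ 1045.4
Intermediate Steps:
(-31 + ((0 - 2)*(-1) + C)/(-17 + 11))² = (-31 + ((0 - 2)*(-1) + 6)/(-17 + 11))² = (-31 + (-2*(-1) + 6)/(-6))² = (-31 + (2 + 6)*(-⅙))² = (-31 + 8*(-⅙))² = (-31 - 4/3)² = (-97/3)² = 9409/9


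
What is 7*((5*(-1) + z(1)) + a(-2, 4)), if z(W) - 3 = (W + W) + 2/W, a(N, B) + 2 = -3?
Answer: -21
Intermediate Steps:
a(N, B) = -5 (a(N, B) = -2 - 3 = -5)
z(W) = 3 + 2*W + 2/W (z(W) = 3 + ((W + W) + 2/W) = 3 + (2*W + 2/W) = 3 + 2*W + 2/W)
7*((5*(-1) + z(1)) + a(-2, 4)) = 7*((5*(-1) + (3 + 2*1 + 2/1)) - 5) = 7*((-5 + (3 + 2 + 2*1)) - 5) = 7*((-5 + (3 + 2 + 2)) - 5) = 7*((-5 + 7) - 5) = 7*(2 - 5) = 7*(-3) = -21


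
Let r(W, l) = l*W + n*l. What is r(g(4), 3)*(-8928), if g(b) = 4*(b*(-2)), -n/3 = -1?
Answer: 776736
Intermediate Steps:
n = 3 (n = -3*(-1) = 3)
g(b) = -8*b (g(b) = 4*(-2*b) = -8*b)
r(W, l) = 3*l + W*l (r(W, l) = l*W + 3*l = W*l + 3*l = 3*l + W*l)
r(g(4), 3)*(-8928) = (3*(3 - 8*4))*(-8928) = (3*(3 - 32))*(-8928) = (3*(-29))*(-8928) = -87*(-8928) = 776736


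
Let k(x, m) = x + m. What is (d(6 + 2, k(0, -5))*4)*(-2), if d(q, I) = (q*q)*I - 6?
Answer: 2608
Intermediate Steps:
k(x, m) = m + x
d(q, I) = -6 + I*q² (d(q, I) = q²*I - 6 = I*q² - 6 = -6 + I*q²)
(d(6 + 2, k(0, -5))*4)*(-2) = ((-6 + (-5 + 0)*(6 + 2)²)*4)*(-2) = ((-6 - 5*8²)*4)*(-2) = ((-6 - 5*64)*4)*(-2) = ((-6 - 320)*4)*(-2) = -326*4*(-2) = -1304*(-2) = 2608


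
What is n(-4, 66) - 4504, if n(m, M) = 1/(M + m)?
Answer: -279247/62 ≈ -4504.0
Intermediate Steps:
n(-4, 66) - 4504 = 1/(66 - 4) - 4504 = 1/62 - 4504 = -279247/62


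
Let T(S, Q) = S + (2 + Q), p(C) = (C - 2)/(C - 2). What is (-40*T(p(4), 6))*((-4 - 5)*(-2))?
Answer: -6480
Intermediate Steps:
p(C) = 1 (p(C) = (-2 + C)/(-2 + C) = 1)
T(S, Q) = 2 + Q + S
(-40*T(p(4), 6))*((-4 - 5)*(-2)) = (-40*(2 + 6 + 1))*((-4 - 5)*(-2)) = (-40*9)*(-9*(-2)) = -360*18 = -6480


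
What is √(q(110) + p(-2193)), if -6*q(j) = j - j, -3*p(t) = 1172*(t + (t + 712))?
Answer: 2*√3229446/3 ≈ 1198.0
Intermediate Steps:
p(t) = -834464/3 - 2344*t/3 (p(t) = -1172*(t + (t + 712))/3 = -1172*(t + (712 + t))/3 = -1172*(712 + 2*t)/3 = -(834464 + 2344*t)/3 = -834464/3 - 2344*t/3)
q(j) = 0 (q(j) = -(j - j)/6 = -⅙*0 = 0)
√(q(110) + p(-2193)) = √(0 + (-834464/3 - 2344/3*(-2193))) = √(0 + (-834464/3 + 1713464)) = √(0 + 4305928/3) = √(4305928/3) = 2*√3229446/3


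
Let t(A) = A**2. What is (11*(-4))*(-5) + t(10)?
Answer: 320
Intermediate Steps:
(11*(-4))*(-5) + t(10) = (11*(-4))*(-5) + 10**2 = -44*(-5) + 100 = 220 + 100 = 320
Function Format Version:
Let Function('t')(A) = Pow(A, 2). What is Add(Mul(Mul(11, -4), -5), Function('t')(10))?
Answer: 320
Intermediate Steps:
Add(Mul(Mul(11, -4), -5), Function('t')(10)) = Add(Mul(Mul(11, -4), -5), Pow(10, 2)) = Add(Mul(-44, -5), 100) = Add(220, 100) = 320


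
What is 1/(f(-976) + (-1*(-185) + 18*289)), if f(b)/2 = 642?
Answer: 1/6671 ≈ 0.00014990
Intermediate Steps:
f(b) = 1284 (f(b) = 2*642 = 1284)
1/(f(-976) + (-1*(-185) + 18*289)) = 1/(1284 + (-1*(-185) + 18*289)) = 1/(1284 + (185 + 5202)) = 1/(1284 + 5387) = 1/6671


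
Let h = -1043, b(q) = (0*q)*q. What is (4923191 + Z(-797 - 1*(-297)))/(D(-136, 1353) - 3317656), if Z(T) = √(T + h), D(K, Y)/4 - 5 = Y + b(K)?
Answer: -4923191/3312224 - I*√1543/3312224 ≈ -1.4864 - 1.1859e-5*I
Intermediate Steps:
b(q) = 0 (b(q) = 0*q = 0)
D(K, Y) = 20 + 4*Y (D(K, Y) = 20 + 4*(Y + 0) = 20 + 4*Y)
Z(T) = √(-1043 + T) (Z(T) = √(T - 1043) = √(-1043 + T))
(4923191 + Z(-797 - 1*(-297)))/(D(-136, 1353) - 3317656) = (4923191 + √(-1043 + (-797 - 1*(-297))))/((20 + 4*1353) - 3317656) = (4923191 + √(-1043 + (-797 + 297)))/((20 + 5412) - 3317656) = (4923191 + √(-1043 - 500))/(5432 - 3317656) = (4923191 + √(-1543))/(-3312224) = (4923191 + I*√1543)*(-1/3312224) = -4923191/3312224 - I*√1543/3312224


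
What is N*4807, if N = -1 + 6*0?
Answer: -4807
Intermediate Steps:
N = -1 (N = -1 + 0 = -1)
N*4807 = -1*4807 = -4807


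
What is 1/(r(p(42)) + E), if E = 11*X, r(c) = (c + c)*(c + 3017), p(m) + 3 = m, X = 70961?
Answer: 1/1018939 ≈ 9.8141e-7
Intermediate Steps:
p(m) = -3 + m
r(c) = 2*c*(3017 + c) (r(c) = (2*c)*(3017 + c) = 2*c*(3017 + c))
E = 780571 (E = 11*70961 = 780571)
1/(r(p(42)) + E) = 1/(2*(-3 + 42)*(3017 + (-3 + 42)) + 780571) = 1/(2*39*(3017 + 39) + 780571) = 1/(2*39*3056 + 780571) = 1/(238368 + 780571) = 1/1018939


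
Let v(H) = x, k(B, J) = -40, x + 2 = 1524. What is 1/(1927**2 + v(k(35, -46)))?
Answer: 1/3714851 ≈ 2.6919e-7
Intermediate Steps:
x = 1522 (x = -2 + 1524 = 1522)
v(H) = 1522
1/(1927**2 + v(k(35, -46))) = 1/(1927**2 + 1522) = 1/(3713329 + 1522) = 1/3714851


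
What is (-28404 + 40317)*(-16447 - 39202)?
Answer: -662946537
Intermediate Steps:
(-28404 + 40317)*(-16447 - 39202) = 11913*(-55649) = -662946537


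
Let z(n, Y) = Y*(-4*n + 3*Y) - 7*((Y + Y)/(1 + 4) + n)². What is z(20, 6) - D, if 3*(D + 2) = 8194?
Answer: -496024/75 ≈ -6613.7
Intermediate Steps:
D = 8188/3 (D = -2 + (⅓)*8194 = -2 + 8194/3 = 8188/3 ≈ 2729.3)
z(n, Y) = -7*(n + 2*Y/5)² + Y*(-4*n + 3*Y) (z(n, Y) = Y*(-4*n + 3*Y) - 7*((2*Y)/5 + n)² = Y*(-4*n + 3*Y) - 7*((2*Y)*(⅕) + n)² = Y*(-4*n + 3*Y) - 7*(2*Y/5 + n)² = Y*(-4*n + 3*Y) - 7*(n + 2*Y/5)² = -7*(n + 2*Y/5)² + Y*(-4*n + 3*Y))
z(20, 6) - D = (-7*20² + (47/25)*6² - 48/5*6*20) - 1*8188/3 = (-7*400 + (47/25)*36 - 1152) - 8188/3 = (-2800 + 1692/25 - 1152) - 8188/3 = -97108/25 - 8188/3 = -496024/75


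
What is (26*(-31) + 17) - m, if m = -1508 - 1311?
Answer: 2030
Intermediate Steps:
m = -2819
(26*(-31) + 17) - m = (26*(-31) + 17) - 1*(-2819) = (-806 + 17) + 2819 = -789 + 2819 = 2030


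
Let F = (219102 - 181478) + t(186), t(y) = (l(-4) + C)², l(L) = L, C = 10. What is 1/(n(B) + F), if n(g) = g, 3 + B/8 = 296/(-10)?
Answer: 5/186996 ≈ 2.6739e-5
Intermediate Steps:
t(y) = 36 (t(y) = (-4 + 10)² = 6² = 36)
F = 37660 (F = (219102 - 181478) + 36 = 37624 + 36 = 37660)
B = -1304/5 (B = -24 + 8*(296/(-10)) = -24 + 8*(296*(-⅒)) = -24 + 8*(-148/5) = -24 - 1184/5 = -1304/5 ≈ -260.80)
1/(n(B) + F) = 1/(-1304/5 + 37660) = 1/(186996/5) = 5/186996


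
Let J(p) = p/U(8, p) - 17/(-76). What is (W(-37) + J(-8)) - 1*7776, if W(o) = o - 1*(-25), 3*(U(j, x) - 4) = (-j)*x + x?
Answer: -10062263/1292 ≈ -7788.1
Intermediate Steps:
U(j, x) = 4 + x/3 - j*x/3 (U(j, x) = 4 + ((-j)*x + x)/3 = 4 + (-j*x + x)/3 = 4 + (x - j*x)/3 = 4 + (x/3 - j*x/3) = 4 + x/3 - j*x/3)
J(p) = 17/76 + p/(4 - 7*p/3) (J(p) = p/(4 + p/3 - 1/3*8*p) - 17/(-76) = p/(4 + p/3 - 8*p/3) - 17*(-1/76) = p/(4 - 7*p/3) + 17/76 = 17/76 + p/(4 - 7*p/3))
W(o) = 25 + o (W(o) = o + 25 = 25 + o)
(W(-37) + J(-8)) - 1*7776 = ((25 - 37) + (-204 - 109*(-8))/(76*(-12 + 7*(-8)))) - 1*7776 = (-12 + (-204 + 872)/(76*(-12 - 56))) - 7776 = (-12 + (1/76)*668/(-68)) - 7776 = (-12 + (1/76)*(-1/68)*668) - 7776 = (-12 - 167/1292) - 7776 = -15671/1292 - 7776 = -10062263/1292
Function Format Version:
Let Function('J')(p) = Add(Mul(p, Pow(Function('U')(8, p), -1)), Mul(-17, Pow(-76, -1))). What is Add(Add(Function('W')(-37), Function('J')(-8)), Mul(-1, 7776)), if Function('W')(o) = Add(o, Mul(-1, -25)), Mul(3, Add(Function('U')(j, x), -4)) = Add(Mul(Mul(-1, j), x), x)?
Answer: Rational(-10062263, 1292) ≈ -7788.1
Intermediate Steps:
Function('U')(j, x) = Add(4, Mul(Rational(1, 3), x), Mul(Rational(-1, 3), j, x)) (Function('U')(j, x) = Add(4, Mul(Rational(1, 3), Add(Mul(Mul(-1, j), x), x))) = Add(4, Mul(Rational(1, 3), Add(Mul(-1, j, x), x))) = Add(4, Mul(Rational(1, 3), Add(x, Mul(-1, j, x)))) = Add(4, Add(Mul(Rational(1, 3), x), Mul(Rational(-1, 3), j, x))) = Add(4, Mul(Rational(1, 3), x), Mul(Rational(-1, 3), j, x)))
Function('J')(p) = Add(Rational(17, 76), Mul(p, Pow(Add(4, Mul(Rational(-7, 3), p)), -1))) (Function('J')(p) = Add(Mul(p, Pow(Add(4, Mul(Rational(1, 3), p), Mul(Rational(-1, 3), 8, p)), -1)), Mul(-17, Pow(-76, -1))) = Add(Mul(p, Pow(Add(4, Mul(Rational(1, 3), p), Mul(Rational(-8, 3), p)), -1)), Mul(-17, Rational(-1, 76))) = Add(Mul(p, Pow(Add(4, Mul(Rational(-7, 3), p)), -1)), Rational(17, 76)) = Add(Rational(17, 76), Mul(p, Pow(Add(4, Mul(Rational(-7, 3), p)), -1))))
Function('W')(o) = Add(25, o) (Function('W')(o) = Add(o, 25) = Add(25, o))
Add(Add(Function('W')(-37), Function('J')(-8)), Mul(-1, 7776)) = Add(Add(Add(25, -37), Mul(Rational(1, 76), Pow(Add(-12, Mul(7, -8)), -1), Add(-204, Mul(-109, -8)))), Mul(-1, 7776)) = Add(Add(-12, Mul(Rational(1, 76), Pow(Add(-12, -56), -1), Add(-204, 872))), -7776) = Add(Add(-12, Mul(Rational(1, 76), Pow(-68, -1), 668)), -7776) = Add(Add(-12, Mul(Rational(1, 76), Rational(-1, 68), 668)), -7776) = Add(Add(-12, Rational(-167, 1292)), -7776) = Add(Rational(-15671, 1292), -7776) = Rational(-10062263, 1292)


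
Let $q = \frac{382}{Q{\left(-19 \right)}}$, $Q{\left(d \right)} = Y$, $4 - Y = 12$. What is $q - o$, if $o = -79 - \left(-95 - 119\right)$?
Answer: $- \frac{731}{4} \approx -182.75$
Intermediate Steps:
$Y = -8$ ($Y = 4 - 12 = -8$)
$Q{\left(d \right)} = -8$
$q = - \frac{191}{4}$ ($q = \frac{382}{-8} = 382 \left(- \frac{1}{8}\right) = - \frac{191}{4} \approx -47.75$)
$o = 135$ ($o = -79 - -214 = -79 + 214 = 135$)
$q - o = - \frac{191}{4} - 135 = - \frac{731}{4}$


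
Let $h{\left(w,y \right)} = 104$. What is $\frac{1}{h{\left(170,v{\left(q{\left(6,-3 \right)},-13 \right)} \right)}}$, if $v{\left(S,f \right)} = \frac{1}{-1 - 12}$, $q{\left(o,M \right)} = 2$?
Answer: $\frac{1}{104} \approx 0.0096154$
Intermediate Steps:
$v{\left(S,f \right)} = - \frac{1}{13}$ ($v{\left(S,f \right)} = \frac{1}{-13} = - \frac{1}{13}$)
$\frac{1}{h{\left(170,v{\left(q{\left(6,-3 \right)},-13 \right)} \right)}} = \frac{1}{104}$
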